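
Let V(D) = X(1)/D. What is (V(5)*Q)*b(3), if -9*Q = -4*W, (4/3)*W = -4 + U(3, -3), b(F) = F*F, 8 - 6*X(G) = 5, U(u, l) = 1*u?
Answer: -3/10 ≈ -0.30000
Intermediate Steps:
U(u, l) = u
X(G) = 1/2 (X(G) = 4/3 - 1/6*5 = 4/3 - 5/6 = 1/2)
b(F) = F**2
W = -3/4 (W = 3*(-4 + 3)/4 = (3/4)*(-1) = -3/4 ≈ -0.75000)
V(D) = 1/(2*D)
Q = -1/3 (Q = -(-4)*(-3)/(9*4) = -1/9*3 = -1/3 ≈ -0.33333)
(V(5)*Q)*b(3) = (((1/2)/5)*(-1/3))*3**2 = (((1/2)*(1/5))*(-1/3))*9 = ((1/10)*(-1/3))*9 = -1/30*9 = -3/10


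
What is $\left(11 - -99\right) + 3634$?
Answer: $3744$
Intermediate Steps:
$\left(11 - -99\right) + 3634 = \left(11 + 99\right) + 3634 = 110 + 3634 = 3744$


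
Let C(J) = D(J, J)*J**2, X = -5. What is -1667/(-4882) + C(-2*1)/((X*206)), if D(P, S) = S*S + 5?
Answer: 770629/2514230 ≈ 0.30651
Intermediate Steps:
D(P, S) = 5 + S**2 (D(P, S) = S**2 + 5 = 5 + S**2)
C(J) = J**2*(5 + J**2) (C(J) = (5 + J**2)*J**2 = J**2*(5 + J**2))
-1667/(-4882) + C(-2*1)/((X*206)) = -1667/(-4882) + ((-2*1)**2*(5 + (-2*1)**2))/((-5*206)) = -1667*(-1/4882) + ((-2)**2*(5 + (-2)**2))/(-1030) = 1667/4882 + (4*(5 + 4))*(-1/1030) = 1667/4882 + (4*9)*(-1/1030) = 1667/4882 + 36*(-1/1030) = 1667/4882 - 18/515 = 770629/2514230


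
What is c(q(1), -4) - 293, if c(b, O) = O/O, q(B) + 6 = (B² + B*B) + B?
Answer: -292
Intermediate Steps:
q(B) = -6 + B + 2*B² (q(B) = -6 + ((B² + B*B) + B) = -6 + ((B² + B²) + B) = -6 + (2*B² + B) = -6 + (B + 2*B²) = -6 + B + 2*B²)
c(b, O) = 1
c(q(1), -4) - 293 = 1 - 293 = -292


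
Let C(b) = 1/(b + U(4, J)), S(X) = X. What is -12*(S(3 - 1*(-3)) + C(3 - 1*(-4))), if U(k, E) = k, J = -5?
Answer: -804/11 ≈ -73.091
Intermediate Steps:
C(b) = 1/(4 + b) (C(b) = 1/(b + 4) = 1/(4 + b))
-12*(S(3 - 1*(-3)) + C(3 - 1*(-4))) = -12*((3 - 1*(-3)) + 1/(4 + (3 - 1*(-4)))) = -12*((3 + 3) + 1/(4 + (3 + 4))) = -12*(6 + 1/(4 + 7)) = -12*(6 + 1/11) = -12*67/11 = -804/11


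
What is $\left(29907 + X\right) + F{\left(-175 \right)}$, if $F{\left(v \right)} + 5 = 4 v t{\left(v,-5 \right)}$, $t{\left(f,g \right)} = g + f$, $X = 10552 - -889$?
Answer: $167343$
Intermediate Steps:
$X = 11441$ ($X = 10552 + 889 = 11441$)
$t{\left(f,g \right)} = f + g$
$F{\left(v \right)} = -5 + 4 v \left(-5 + v\right)$ ($F{\left(v \right)} = -5 + 4 v \left(v - 5\right) = -5 + 4 v \left(-5 + v\right)$)
$\left(29907 + X\right) + F{\left(-175 \right)} = \left(29907 + 11441\right) - \left(5 + 700 \left(-5 - 175\right)\right) = 41348 - \left(5 + 700 \left(-180\right)\right) = 41348 + \left(-5 + 126000\right) = 41348 + 125995 = 167343$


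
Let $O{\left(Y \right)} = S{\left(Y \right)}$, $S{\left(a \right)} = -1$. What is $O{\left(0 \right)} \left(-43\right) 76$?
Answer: $3268$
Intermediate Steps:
$O{\left(Y \right)} = -1$
$O{\left(0 \right)} \left(-43\right) 76 = \left(-1\right) \left(-43\right) 76 = 43 \cdot 76 = 3268$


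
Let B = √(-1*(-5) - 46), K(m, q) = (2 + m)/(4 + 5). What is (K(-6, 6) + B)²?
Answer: (4 - 9*I*√41)²/81 ≈ -40.802 - 5.6917*I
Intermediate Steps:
K(m, q) = 2/9 + m/9 (K(m, q) = (2 + m)/9 = (2 + m)*(⅑) = 2/9 + m/9)
B = I*√41 (B = √(5 - 46) = √(-41) = I*√41 ≈ 6.4031*I)
(K(-6, 6) + B)² = ((2/9 + (⅑)*(-6)) + I*√41)² = ((2/9 - ⅔) + I*√41)² = (-4/9 + I*√41)²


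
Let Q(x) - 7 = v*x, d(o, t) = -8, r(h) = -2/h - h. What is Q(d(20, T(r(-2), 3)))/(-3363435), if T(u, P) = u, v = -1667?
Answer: -13343/3363435 ≈ -0.0039671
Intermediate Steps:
r(h) = -h - 2/h
Q(x) = 7 - 1667*x
Q(d(20, T(r(-2), 3)))/(-3363435) = (7 - 1667*(-8))/(-3363435) = (7 + 13336)*(-1/3363435) = 13343*(-1/3363435) = -13343/3363435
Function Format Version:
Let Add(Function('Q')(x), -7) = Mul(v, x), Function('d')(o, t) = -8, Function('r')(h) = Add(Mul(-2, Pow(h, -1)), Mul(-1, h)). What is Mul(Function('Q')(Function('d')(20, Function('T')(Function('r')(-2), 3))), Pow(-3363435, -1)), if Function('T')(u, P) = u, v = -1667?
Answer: Rational(-13343, 3363435) ≈ -0.0039671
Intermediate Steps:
Function('r')(h) = Add(Mul(-1, h), Mul(-2, Pow(h, -1)))
Function('Q')(x) = Add(7, Mul(-1667, x))
Mul(Function('Q')(Function('d')(20, Function('T')(Function('r')(-2), 3))), Pow(-3363435, -1)) = Mul(Add(7, Mul(-1667, -8)), Pow(-3363435, -1)) = Mul(Add(7, 13336), Rational(-1, 3363435)) = Mul(13343, Rational(-1, 3363435)) = Rational(-13343, 3363435)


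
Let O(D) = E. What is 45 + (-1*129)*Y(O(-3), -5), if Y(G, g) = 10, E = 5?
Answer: -1245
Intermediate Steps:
O(D) = 5
45 + (-1*129)*Y(O(-3), -5) = 45 - 1*129*10 = 45 - 129*10 = 45 - 1290 = -1245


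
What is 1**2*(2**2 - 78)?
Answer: -74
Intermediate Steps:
1**2*(2**2 - 78) = 1*(4 - 78) = 1*(-74) = -74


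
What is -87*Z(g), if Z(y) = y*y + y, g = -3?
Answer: -522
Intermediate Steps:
Z(y) = y + y**2 (Z(y) = y**2 + y = y + y**2)
-87*Z(g) = -(-261)*(1 - 3) = -(-261)*(-2) = -87*6 = -522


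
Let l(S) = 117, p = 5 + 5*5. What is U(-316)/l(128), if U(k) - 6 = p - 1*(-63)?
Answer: 11/13 ≈ 0.84615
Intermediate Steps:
p = 30 (p = 5 + 25 = 30)
U(k) = 99 (U(k) = 6 + (30 - 1*(-63)) = 6 + (30 + 63) = 6 + 93 = 99)
U(-316)/l(128) = 99/117 = 99*(1/117) = 11/13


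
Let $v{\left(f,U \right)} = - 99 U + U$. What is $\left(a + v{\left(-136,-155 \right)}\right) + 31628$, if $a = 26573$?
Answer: $73391$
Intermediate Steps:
$v{\left(f,U \right)} = - 98 U$
$\left(a + v{\left(-136,-155 \right)}\right) + 31628 = \left(26573 - -15190\right) + 31628 = \left(26573 + 15190\right) + 31628 = 41763 + 31628 = 73391$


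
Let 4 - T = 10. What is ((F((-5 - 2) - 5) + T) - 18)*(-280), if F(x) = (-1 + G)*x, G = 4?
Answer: 16800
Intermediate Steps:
T = -6 (T = 4 - 1*10 = 4 - 10 = -6)
F(x) = 3*x (F(x) = (-1 + 4)*x = 3*x)
((F((-5 - 2) - 5) + T) - 18)*(-280) = ((3*((-5 - 2) - 5) - 6) - 18)*(-280) = ((3*(-7 - 5) - 6) - 18)*(-280) = ((3*(-12) - 6) - 18)*(-280) = ((-36 - 6) - 18)*(-280) = (-42 - 18)*(-280) = -60*(-280) = 16800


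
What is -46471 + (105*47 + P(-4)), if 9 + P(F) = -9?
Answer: -41554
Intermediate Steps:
P(F) = -18 (P(F) = -9 - 9 = -18)
-46471 + (105*47 + P(-4)) = -46471 + (105*47 - 18) = -46471 + (4935 - 18) = -46471 + 4917 = -41554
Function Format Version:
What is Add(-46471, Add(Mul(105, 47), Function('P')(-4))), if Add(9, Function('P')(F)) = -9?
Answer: -41554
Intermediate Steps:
Function('P')(F) = -18 (Function('P')(F) = Add(-9, -9) = -18)
Add(-46471, Add(Mul(105, 47), Function('P')(-4))) = Add(-46471, Add(Mul(105, 47), -18)) = Add(-46471, Add(4935, -18)) = Add(-46471, 4917) = -41554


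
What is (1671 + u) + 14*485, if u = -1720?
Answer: 6741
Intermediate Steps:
(1671 + u) + 14*485 = (1671 - 1720) + 14*485 = -49 + 6790 = 6741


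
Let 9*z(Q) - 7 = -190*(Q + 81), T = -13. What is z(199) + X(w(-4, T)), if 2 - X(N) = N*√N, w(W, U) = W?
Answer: -17725/3 + 8*I ≈ -5908.3 + 8.0*I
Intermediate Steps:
z(Q) = -15383/9 - 190*Q/9 (z(Q) = 7/9 + (-190*(Q + 81))/9 = 7/9 + (-190*(81 + Q))/9 = 7/9 + (-15390 - 190*Q)/9 = 7/9 + (-1710 - 190*Q/9) = -15383/9 - 190*Q/9)
X(N) = 2 - N^(3/2) (X(N) = 2 - N*√N = 2 - N^(3/2))
z(199) + X(w(-4, T)) = (-15383/9 - 190/9*199) + (2 - (-4)^(3/2)) = (-15383/9 - 37810/9) + (2 - (-8)*I) = -17731/3 + (2 + 8*I) = -17725/3 + 8*I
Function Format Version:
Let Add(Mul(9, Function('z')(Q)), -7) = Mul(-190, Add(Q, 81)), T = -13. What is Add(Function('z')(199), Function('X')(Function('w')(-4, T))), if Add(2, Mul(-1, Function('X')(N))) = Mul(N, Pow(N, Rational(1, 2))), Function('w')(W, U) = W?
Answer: Add(Rational(-17725, 3), Mul(8, I)) ≈ Add(-5908.3, Mul(8.0000, I))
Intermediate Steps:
Function('z')(Q) = Add(Rational(-15383, 9), Mul(Rational(-190, 9), Q)) (Function('z')(Q) = Add(Rational(7, 9), Mul(Rational(1, 9), Mul(-190, Add(Q, 81)))) = Add(Rational(7, 9), Mul(Rational(1, 9), Mul(-190, Add(81, Q)))) = Add(Rational(7, 9), Mul(Rational(1, 9), Add(-15390, Mul(-190, Q)))) = Add(Rational(7, 9), Add(-1710, Mul(Rational(-190, 9), Q))) = Add(Rational(-15383, 9), Mul(Rational(-190, 9), Q)))
Function('X')(N) = Add(2, Mul(-1, Pow(N, Rational(3, 2)))) (Function('X')(N) = Add(2, Mul(-1, Mul(N, Pow(N, Rational(1, 2))))) = Add(2, Mul(-1, Pow(N, Rational(3, 2)))))
Add(Function('z')(199), Function('X')(Function('w')(-4, T))) = Add(Add(Rational(-15383, 9), Mul(Rational(-190, 9), 199)), Add(2, Mul(-1, Pow(-4, Rational(3, 2))))) = Add(Add(Rational(-15383, 9), Rational(-37810, 9)), Add(2, Mul(-1, Mul(-8, I)))) = Add(Rational(-17731, 3), Add(2, Mul(8, I))) = Add(Rational(-17725, 3), Mul(8, I))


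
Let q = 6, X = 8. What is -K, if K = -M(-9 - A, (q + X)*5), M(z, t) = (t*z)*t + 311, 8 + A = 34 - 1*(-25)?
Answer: -293689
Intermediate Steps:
A = 51 (A = -8 + (34 - 1*(-25)) = -8 + (34 + 25) = -8 + 59 = 51)
M(z, t) = 311 + z*t² (M(z, t) = z*t² + 311 = 311 + z*t²)
K = 293689 (K = -(311 + (-9 - 1*51)*((6 + 8)*5)²) = -(311 + (-9 - 51)*(14*5)²) = -(311 - 60*70²) = -(311 - 60*4900) = -(311 - 294000) = -1*(-293689) = 293689)
-K = -1*293689 = -293689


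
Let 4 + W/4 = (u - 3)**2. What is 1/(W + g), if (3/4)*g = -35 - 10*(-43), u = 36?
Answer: 3/14600 ≈ 0.00020548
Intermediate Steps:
W = 4340 (W = -16 + 4*(36 - 3)**2 = -16 + 4*33**2 = -16 + 4*1089 = -16 + 4356 = 4340)
g = 1580/3 (g = 4*(-35 - 10*(-43))/3 = 4*(-35 + 430)/3 = (4/3)*395 = 1580/3 ≈ 526.67)
1/(W + g) = 1/(4340 + 1580/3) = 1/(14600/3) = 3/14600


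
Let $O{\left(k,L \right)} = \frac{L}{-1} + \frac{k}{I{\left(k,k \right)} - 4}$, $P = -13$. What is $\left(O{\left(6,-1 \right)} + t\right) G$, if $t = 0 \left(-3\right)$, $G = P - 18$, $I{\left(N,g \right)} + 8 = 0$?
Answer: $- \frac{31}{2} \approx -15.5$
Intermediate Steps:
$I{\left(N,g \right)} = -8$ ($I{\left(N,g \right)} = -8 + 0 = -8$)
$G = -31$ ($G = -13 - 18 = -31$)
$t = 0$
$O{\left(k,L \right)} = - L - \frac{k}{12}$ ($O{\left(k,L \right)} = \frac{L}{-1} + \frac{k}{-8 - 4} = L \left(-1\right) + \frac{k}{-8 - 4} = - L + \frac{k}{-12} = - L + k \left(- \frac{1}{12}\right) = - L - \frac{k}{12}$)
$\left(O{\left(6,-1 \right)} + t\right) G = \left(\left(\left(-1\right) \left(-1\right) - \frac{1}{2}\right) + 0\right) \left(-31\right) = \left(\left(1 - \frac{1}{2}\right) + 0\right) \left(-31\right) = \left(\frac{1}{2} + 0\right) \left(-31\right) = \frac{1}{2} \left(-31\right) = - \frac{31}{2}$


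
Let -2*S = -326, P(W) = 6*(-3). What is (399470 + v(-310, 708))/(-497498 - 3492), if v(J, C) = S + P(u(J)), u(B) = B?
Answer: -79923/100198 ≈ -0.79765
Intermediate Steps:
P(W) = -18
S = 163 (S = -½*(-326) = 163)
v(J, C) = 145 (v(J, C) = 163 - 18 = 145)
(399470 + v(-310, 708))/(-497498 - 3492) = (399470 + 145)/(-497498 - 3492) = 399615/(-500990) = 399615*(-1/500990) = -79923/100198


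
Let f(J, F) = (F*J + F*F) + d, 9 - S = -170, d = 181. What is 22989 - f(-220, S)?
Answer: 30147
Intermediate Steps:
S = 179 (S = 9 - 1*(-170) = 9 + 170 = 179)
f(J, F) = 181 + F**2 + F*J (f(J, F) = (F*J + F*F) + 181 = (F*J + F**2) + 181 = (F**2 + F*J) + 181 = 181 + F**2 + F*J)
22989 - f(-220, S) = 22989 - (181 + 179**2 + 179*(-220)) = 22989 - (181 + 32041 - 39380) = 22989 - 1*(-7158) = 22989 + 7158 = 30147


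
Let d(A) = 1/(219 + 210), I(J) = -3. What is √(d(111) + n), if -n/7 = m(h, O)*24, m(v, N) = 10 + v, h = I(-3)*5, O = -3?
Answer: √154594869/429 ≈ 28.983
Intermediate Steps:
h = -15 (h = -3*5 = -15)
d(A) = 1/429
n = 840 (n = -7*(10 - 15)*24 = -(-35)*24 = -7*(-120) = 840)
√(d(111) + n) = √(1/429 + 840) = √(360361/429) = √154594869/429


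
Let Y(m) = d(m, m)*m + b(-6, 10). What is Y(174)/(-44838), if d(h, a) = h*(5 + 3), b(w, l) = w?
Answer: -40367/7473 ≈ -5.4017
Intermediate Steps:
d(h, a) = 8*h (d(h, a) = h*8 = 8*h)
Y(m) = -6 + 8*m² (Y(m) = (8*m)*m - 6 = 8*m² - 6 = -6 + 8*m²)
Y(174)/(-44838) = (-6 + 8*174²)/(-44838) = (-6 + 8*30276)*(-1/44838) = (-6 + 242208)*(-1/44838) = 242202*(-1/44838) = -40367/7473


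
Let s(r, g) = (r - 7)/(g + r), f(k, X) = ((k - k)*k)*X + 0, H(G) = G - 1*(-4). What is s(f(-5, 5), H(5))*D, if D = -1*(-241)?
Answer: -1687/9 ≈ -187.44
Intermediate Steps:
H(G) = 4 + G (H(G) = G + 4 = 4 + G)
f(k, X) = 0 (f(k, X) = (0*k)*X + 0 = 0*X + 0 = 0 + 0 = 0)
s(r, g) = (-7 + r)/(g + r)
D = 241
s(f(-5, 5), H(5))*D = ((-7 + 0)/((4 + 5) + 0))*241 = (-7/(9 + 0))*241 = (-7/9)*241 = ((⅑)*(-7))*241 = -7/9*241 = -1687/9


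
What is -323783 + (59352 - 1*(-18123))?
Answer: -246308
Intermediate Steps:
-323783 + (59352 - 1*(-18123)) = -323783 + (59352 + 18123) = -323783 + 77475 = -246308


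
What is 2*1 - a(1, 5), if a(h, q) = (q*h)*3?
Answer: -13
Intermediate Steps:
a(h, q) = 3*h*q (a(h, q) = (h*q)*3 = 3*h*q)
2*1 - a(1, 5) = 2*1 - 3*5 = 2 - 1*15 = 2 - 15 = -13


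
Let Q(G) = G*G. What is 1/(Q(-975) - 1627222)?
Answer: -1/676597 ≈ -1.4780e-6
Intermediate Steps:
Q(G) = G²
1/(Q(-975) - 1627222) = 1/((-975)² - 1627222) = 1/(950625 - 1627222) = 1/(-676597) = -1/676597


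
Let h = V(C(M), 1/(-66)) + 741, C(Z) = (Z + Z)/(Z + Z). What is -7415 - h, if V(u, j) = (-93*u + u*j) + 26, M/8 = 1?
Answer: -533873/66 ≈ -8089.0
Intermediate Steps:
M = 8 (M = 8*1 = 8)
C(Z) = 1 (C(Z) = (2*Z)/((2*Z)) = (2*Z)*(1/(2*Z)) = 1)
V(u, j) = 26 - 93*u + j*u (V(u, j) = (-93*u + j*u) + 26 = 26 - 93*u + j*u)
h = 44483/66 (h = (26 - 93*1 + 1/(-66)) + 741 = (26 - 93 - 1/66*1) + 741 = (26 - 93 - 1/66) + 741 = -4423/66 + 741 = 44483/66 ≈ 673.98)
-7415 - h = -7415 - 1*44483/66 = -7415 - 44483/66 = -533873/66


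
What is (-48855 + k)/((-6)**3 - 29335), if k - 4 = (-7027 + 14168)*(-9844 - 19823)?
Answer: 211900898/29551 ≈ 7170.7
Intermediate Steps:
k = -211852043 (k = 4 + (-7027 + 14168)*(-9844 - 19823) = 4 + 7141*(-29667) = 4 - 211852047 = -211852043)
(-48855 + k)/((-6)**3 - 29335) = (-48855 - 211852043)/((-6)**3 - 29335) = -211900898/(-216 - 29335) = -211900898/(-29551) = -211900898*(-1/29551) = 211900898/29551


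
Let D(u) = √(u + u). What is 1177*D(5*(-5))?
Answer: 5885*I*√2 ≈ 8322.6*I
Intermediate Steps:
D(u) = √2*√u (D(u) = √(2*u) = √2*√u)
1177*D(5*(-5)) = 1177*(√2*√(5*(-5))) = 1177*(√2*√(-25)) = 1177*(√2*(5*I)) = 1177*(5*I*√2) = 5885*I*√2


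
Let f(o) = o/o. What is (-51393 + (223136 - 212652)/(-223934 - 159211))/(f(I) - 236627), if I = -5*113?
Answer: 19690981469/90662068770 ≈ 0.21719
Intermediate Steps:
I = -565
f(o) = 1
(-51393 + (223136 - 212652)/(-223934 - 159211))/(f(I) - 236627) = (-51393 + (223136 - 212652)/(-223934 - 159211))/(1 - 236627) = (-51393 + 10484/(-383145))/(-236626) = (-51393 + 10484*(-1/383145))*(-1/236626) = (-51393 - 10484/383145)*(-1/236626) = -19690981469/383145*(-1/236626) = 19690981469/90662068770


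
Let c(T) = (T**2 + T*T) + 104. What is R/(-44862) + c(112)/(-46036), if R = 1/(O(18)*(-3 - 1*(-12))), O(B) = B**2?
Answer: -823889205925/1505579666328 ≈ -0.54722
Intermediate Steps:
c(T) = 104 + 2*T**2 (c(T) = (T**2 + T**2) + 104 = 2*T**2 + 104 = 104 + 2*T**2)
R = 1/2916 (R = 1/(18**2*(-3 - 1*(-12))) = 1/(324*(-3 + 12)) = 1/(324*9) = 1/2916 ≈ 0.00034294)
R/(-44862) + c(112)/(-46036) = (1/2916)/(-44862) + (104 + 2*112**2)/(-46036) = (1/2916)*(-1/44862) + (104 + 2*12544)*(-1/46036) = -1/130817592 + (104 + 25088)*(-1/46036) = -1/130817592 + 25192*(-1/46036) = -1/130817592 - 6298/11509 = -823889205925/1505579666328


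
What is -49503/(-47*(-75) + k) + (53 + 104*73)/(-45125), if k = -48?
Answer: -7931244/550525 ≈ -14.407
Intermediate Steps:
-49503/(-47*(-75) + k) + (53 + 104*73)/(-45125) = -49503/(-47*(-75) - 48) + (53 + 104*73)/(-45125) = -49503/(3525 - 48) + (53 + 7592)*(-1/45125) = -49503/3477 + 7645*(-1/45125) = -49503*1/3477 - 1529/9025 = -16501/1159 - 1529/9025 = -7931244/550525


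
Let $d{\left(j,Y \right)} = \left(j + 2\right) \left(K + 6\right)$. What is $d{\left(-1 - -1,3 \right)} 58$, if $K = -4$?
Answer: $232$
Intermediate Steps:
$d{\left(j,Y \right)} = 4 + 2 j$ ($d{\left(j,Y \right)} = \left(j + 2\right) \left(-4 + 6\right) = \left(2 + j\right) 2 = 4 + 2 j$)
$d{\left(-1 - -1,3 \right)} 58 = \left(4 + 2 \left(-1 - -1\right)\right) 58 = \left(4 + 2 \left(-1 + 1\right)\right) 58 = \left(4 + 2 \cdot 0\right) 58 = \left(4 + 0\right) 58 = 4 \cdot 58 = 232$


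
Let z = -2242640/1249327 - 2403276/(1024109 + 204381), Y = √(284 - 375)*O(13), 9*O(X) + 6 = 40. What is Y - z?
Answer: 2878769204426/767392863115 + 34*I*√91/9 ≈ 3.7514 + 36.038*I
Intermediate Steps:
O(X) = 34/9 (O(X) = -⅔ + (⅑)*40 = -⅔ + 40/9 = 34/9)
Y = 34*I*√91/9 (Y = √(284 - 375)*(34/9) = √(-91)*(34/9) = (I*√91)*(34/9) = 34*I*√91/9 ≈ 36.038*I)
z = -2878769204426/767392863115 (z = -2242640*1/1249327 - 2403276/1228490 = -2242640/1249327 - 2403276*1/1228490 = -2242640/1249327 - 1201638/614245 = -2878769204426/767392863115 ≈ -3.7514)
Y - z = 34*I*√91/9 - 1*(-2878769204426/767392863115) = 34*I*√91/9 + 2878769204426/767392863115 = 2878769204426/767392863115 + 34*I*√91/9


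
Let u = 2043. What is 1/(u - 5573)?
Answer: -1/3530 ≈ -0.00028329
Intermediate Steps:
1/(u - 5573) = 1/(2043 - 5573) = 1/(-3530) = -1/3530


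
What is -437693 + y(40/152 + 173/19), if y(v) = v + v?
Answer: -8315811/19 ≈ -4.3767e+5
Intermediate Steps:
y(v) = 2*v
-437693 + y(40/152 + 173/19) = -437693 + 2*(40/152 + 173/19) = -437693 + 2*(40*(1/152) + 173*(1/19)) = -437693 + 2*(5/19 + 173/19) = -437693 + 2*(178/19) = -437693 + 356/19 = -8315811/19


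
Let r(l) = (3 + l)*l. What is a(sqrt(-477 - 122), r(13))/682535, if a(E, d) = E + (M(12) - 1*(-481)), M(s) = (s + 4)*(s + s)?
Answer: 173/136507 + I*sqrt(599)/682535 ≈ 0.0012673 + 3.5858e-5*I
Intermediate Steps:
M(s) = 2*s*(4 + s) (M(s) = (4 + s)*(2*s) = 2*s*(4 + s))
r(l) = l*(3 + l)
a(E, d) = 865 + E (a(E, d) = E + (2*12*(4 + 12) - 1*(-481)) = E + (2*12*16 + 481) = E + (384 + 481) = E + 865 = 865 + E)
a(sqrt(-477 - 122), r(13))/682535 = (865 + sqrt(-477 - 122))/682535 = (865 + sqrt(-599))*(1/682535) = (865 + I*sqrt(599))*(1/682535) = 173/136507 + I*sqrt(599)/682535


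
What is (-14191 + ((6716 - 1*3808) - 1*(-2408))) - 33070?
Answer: -41945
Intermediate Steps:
(-14191 + ((6716 - 1*3808) - 1*(-2408))) - 33070 = (-14191 + ((6716 - 3808) + 2408)) - 33070 = (-14191 + (2908 + 2408)) - 33070 = (-14191 + 5316) - 33070 = -8875 - 33070 = -41945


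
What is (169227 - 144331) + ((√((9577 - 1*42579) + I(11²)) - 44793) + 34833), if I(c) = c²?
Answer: 14936 + I*√18361 ≈ 14936.0 + 135.5*I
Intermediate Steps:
(169227 - 144331) + ((√((9577 - 1*42579) + I(11²)) - 44793) + 34833) = (169227 - 144331) + ((√((9577 - 1*42579) + (11²)²) - 44793) + 34833) = 24896 + ((√((9577 - 42579) + 121²) - 44793) + 34833) = 24896 + ((√(-33002 + 14641) - 44793) + 34833) = 24896 + ((√(-18361) - 44793) + 34833) = 24896 + ((I*√18361 - 44793) + 34833) = 24896 + ((-44793 + I*√18361) + 34833) = 24896 + (-9960 + I*√18361) = 14936 + I*√18361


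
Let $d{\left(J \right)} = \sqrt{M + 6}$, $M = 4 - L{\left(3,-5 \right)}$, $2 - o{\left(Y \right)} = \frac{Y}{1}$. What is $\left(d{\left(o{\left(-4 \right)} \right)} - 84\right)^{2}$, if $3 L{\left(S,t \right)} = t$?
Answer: $\frac{\left(252 - \sqrt{105}\right)^{2}}{9} \approx 6493.8$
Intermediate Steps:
$L{\left(S,t \right)} = \frac{t}{3}$
$o{\left(Y \right)} = 2 - Y$ ($o{\left(Y \right)} = 2 - \frac{Y}{1} = 2 - Y 1 = 2 - Y$)
$M = \frac{17}{3}$ ($M = 4 - \frac{1}{3} \left(-5\right) = 4 - - \frac{5}{3} = 4 + \frac{5}{3} = \frac{17}{3} \approx 5.6667$)
$d{\left(J \right)} = \frac{\sqrt{105}}{3}$ ($d{\left(J \right)} = \sqrt{\frac{17}{3} + 6} = \sqrt{\frac{35}{3}} = \frac{\sqrt{105}}{3}$)
$\left(d{\left(o{\left(-4 \right)} \right)} - 84\right)^{2} = \left(\frac{\sqrt{105}}{3} - 84\right)^{2} = \left(-84 + \frac{\sqrt{105}}{3}\right)^{2}$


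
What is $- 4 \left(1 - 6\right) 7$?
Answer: $140$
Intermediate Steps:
$- 4 \left(1 - 6\right) 7 = \left(-4\right) \left(-5\right) 7 = 20 \cdot 7 = 140$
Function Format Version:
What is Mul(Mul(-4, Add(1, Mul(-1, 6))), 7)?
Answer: 140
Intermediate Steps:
Mul(Mul(-4, Add(1, Mul(-1, 6))), 7) = Mul(Mul(-4, Add(1, -6)), 7) = Mul(Mul(-4, -5), 7) = Mul(20, 7) = 140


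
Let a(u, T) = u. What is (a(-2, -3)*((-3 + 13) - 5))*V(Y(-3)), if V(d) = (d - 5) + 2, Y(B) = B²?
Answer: -60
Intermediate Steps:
V(d) = -3 + d (V(d) = (-5 + d) + 2 = -3 + d)
(a(-2, -3)*((-3 + 13) - 5))*V(Y(-3)) = (-2*((-3 + 13) - 5))*(-3 + (-3)²) = (-2*(10 - 5))*(-3 + 9) = -2*5*6 = -10*6 = -60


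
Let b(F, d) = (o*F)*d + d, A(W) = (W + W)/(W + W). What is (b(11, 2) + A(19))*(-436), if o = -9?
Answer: 85020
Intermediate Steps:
A(W) = 1 (A(W) = (2*W)/((2*W)) = (2*W)*(1/(2*W)) = 1)
b(F, d) = d - 9*F*d (b(F, d) = (-9*F)*d + d = -9*F*d + d = d - 9*F*d)
(b(11, 2) + A(19))*(-436) = (2*(1 - 9*11) + 1)*(-436) = (2*(1 - 99) + 1)*(-436) = (2*(-98) + 1)*(-436) = (-196 + 1)*(-436) = -195*(-436) = 85020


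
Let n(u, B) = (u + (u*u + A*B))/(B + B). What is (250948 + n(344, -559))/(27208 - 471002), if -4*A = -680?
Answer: -3262049/5769322 ≈ -0.56541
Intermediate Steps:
A = 170 (A = -1/4*(-680) = 170)
n(u, B) = (u + u**2 + 170*B)/(2*B) (n(u, B) = (u + (u*u + 170*B))/(B + B) = (u + (u**2 + 170*B))/((2*B)) = (u + u**2 + 170*B)*(1/(2*B)) = (u + u**2 + 170*B)/(2*B))
(250948 + n(344, -559))/(27208 - 471002) = (250948 + (1/2)*(344 + 344**2 + 170*(-559))/(-559))/(27208 - 471002) = (250948 + (1/2)*(-1/559)*(344 + 118336 - 95030))/(-443794) = (250948 + (1/2)*(-1/559)*23650)*(-1/443794) = (250948 - 275/13)*(-1/443794) = (3262049/13)*(-1/443794) = -3262049/5769322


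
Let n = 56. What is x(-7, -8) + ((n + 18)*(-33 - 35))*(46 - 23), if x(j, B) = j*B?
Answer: -115680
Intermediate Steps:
x(j, B) = B*j
x(-7, -8) + ((n + 18)*(-33 - 35))*(46 - 23) = -8*(-7) + ((56 + 18)*(-33 - 35))*(46 - 23) = 56 + (74*(-68))*23 = 56 - 5032*23 = 56 - 115736 = -115680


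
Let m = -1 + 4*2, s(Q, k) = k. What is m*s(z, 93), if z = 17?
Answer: 651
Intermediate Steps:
m = 7 (m = -1 + 8 = 7)
m*s(z, 93) = 7*93 = 651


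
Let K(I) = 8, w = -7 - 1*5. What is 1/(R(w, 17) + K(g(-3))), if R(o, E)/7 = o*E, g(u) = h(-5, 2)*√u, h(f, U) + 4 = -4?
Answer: -1/1420 ≈ -0.00070423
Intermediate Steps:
h(f, U) = -8 (h(f, U) = -4 - 4 = -8)
g(u) = -8*√u
w = -12 (w = -7 - 5 = -12)
R(o, E) = 7*E*o (R(o, E) = 7*(o*E) = 7*(E*o) = 7*E*o)
1/(R(w, 17) + K(g(-3))) = 1/(7*17*(-12) + 8) = 1/(-1428 + 8) = 1/(-1420) = -1/1420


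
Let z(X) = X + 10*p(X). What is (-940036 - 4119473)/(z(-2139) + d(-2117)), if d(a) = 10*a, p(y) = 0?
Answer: 389193/1793 ≈ 217.06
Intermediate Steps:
z(X) = X (z(X) = X + 10*0 = X + 0 = X)
(-940036 - 4119473)/(z(-2139) + d(-2117)) = (-940036 - 4119473)/(-2139 + 10*(-2117)) = -5059509/(-2139 - 21170) = -5059509/(-23309) = -5059509*(-1/23309) = 389193/1793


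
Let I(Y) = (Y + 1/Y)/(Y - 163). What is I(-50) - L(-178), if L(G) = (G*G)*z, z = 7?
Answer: -2362039699/10650 ≈ -2.2179e+5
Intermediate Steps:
I(Y) = (Y + 1/Y)/(-163 + Y)
L(G) = 7*G² (L(G) = (G*G)*7 = G²*7 = 7*G²)
I(-50) - L(-178) = (1 + (-50)²)/((-50)*(-163 - 50)) - 7*(-178)² = -1/50*(1 + 2500)/(-213) - 7*31684 = -1/50*(-1/213)*2501 - 1*221788 = 2501/10650 - 221788 = -2362039699/10650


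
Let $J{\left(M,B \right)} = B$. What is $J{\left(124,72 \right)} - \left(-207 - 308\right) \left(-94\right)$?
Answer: $-48338$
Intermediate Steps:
$J{\left(124,72 \right)} - \left(-207 - 308\right) \left(-94\right) = 72 - \left(-207 - 308\right) \left(-94\right) = 72 - \left(-515\right) \left(-94\right) = 72 - 48410 = -48338$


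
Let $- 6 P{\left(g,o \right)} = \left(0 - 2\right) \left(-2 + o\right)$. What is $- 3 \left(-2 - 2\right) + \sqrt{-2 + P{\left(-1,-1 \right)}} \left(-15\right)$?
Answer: $12 - 15 i \sqrt{3} \approx 12.0 - 25.981 i$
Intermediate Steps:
$P{\left(g,o \right)} = - \frac{2}{3} + \frac{o}{3}$ ($P{\left(g,o \right)} = - \frac{\left(0 - 2\right) \left(-2 + o\right)}{6} = - \frac{\left(-2\right) \left(-2 + o\right)}{6} = - \frac{4 - 2 o}{6} = - \frac{2}{3} + \frac{o}{3}$)
$- 3 \left(-2 - 2\right) + \sqrt{-2 + P{\left(-1,-1 \right)}} \left(-15\right) = - 3 \left(-2 - 2\right) + \sqrt{-2 + \left(- \frac{2}{3} + \frac{1}{3} \left(-1\right)\right)} \left(-15\right) = \left(-3\right) \left(-4\right) + \sqrt{-2 - 1} \left(-15\right) = 12 + \sqrt{-2 - 1} \left(-15\right) = 12 + \sqrt{-3} \left(-15\right) = 12 + i \sqrt{3} \left(-15\right) = 12 - 15 i \sqrt{3}$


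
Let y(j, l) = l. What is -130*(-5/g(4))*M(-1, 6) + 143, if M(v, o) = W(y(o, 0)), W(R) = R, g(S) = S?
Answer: 143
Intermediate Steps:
M(v, o) = 0
-130*(-5/g(4))*M(-1, 6) + 143 = -130*(-5/4)*0 + 143 = -130*(-5*¼)*0 + 143 = -(-325)*0/2 + 143 = -130*0 + 143 = 0 + 143 = 143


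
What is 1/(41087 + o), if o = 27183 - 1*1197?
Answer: 1/67073 ≈ 1.4909e-5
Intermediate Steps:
o = 25986 (o = 27183 - 1197 = 25986)
1/(41087 + o) = 1/(41087 + 25986) = 1/67073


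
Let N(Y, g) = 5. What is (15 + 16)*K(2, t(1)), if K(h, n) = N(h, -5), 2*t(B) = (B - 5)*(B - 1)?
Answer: 155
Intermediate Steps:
t(B) = (-1 + B)*(-5 + B)/2 (t(B) = ((B - 5)*(B - 1))/2 = ((-5 + B)*(-1 + B))/2 = ((-1 + B)*(-5 + B))/2 = (-1 + B)*(-5 + B)/2)
K(h, n) = 5
(15 + 16)*K(2, t(1)) = (15 + 16)*5 = 31*5 = 155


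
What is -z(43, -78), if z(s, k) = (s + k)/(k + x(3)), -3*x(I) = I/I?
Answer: -21/47 ≈ -0.44681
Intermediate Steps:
x(I) = -1/3 (x(I) = -I/(3*I) = -1/3*1 = -1/3)
z(s, k) = (k + s)/(-1/3 + k) (z(s, k) = (s + k)/(k - 1/3) = (k + s)/(-1/3 + k))
-z(43, -78) = -3*(-78 + 43)/(-1 + 3*(-78)) = -3*(-35)/(-1 - 234) = -3*(-35)/(-235) = -3*(-1)*(-35)/235 = -1*21/47 = -21/47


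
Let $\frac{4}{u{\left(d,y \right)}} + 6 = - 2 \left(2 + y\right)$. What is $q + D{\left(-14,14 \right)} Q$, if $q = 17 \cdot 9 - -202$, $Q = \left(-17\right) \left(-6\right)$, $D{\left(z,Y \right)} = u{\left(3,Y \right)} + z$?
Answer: $- \frac{20591}{19} \approx -1083.7$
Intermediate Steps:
$u{\left(d,y \right)} = \frac{4}{-10 - 2 y}$ ($u{\left(d,y \right)} = \frac{4}{-6 - 2 \left(2 + y\right)} = \frac{4}{-6 - \left(4 + 2 y\right)} = \frac{4}{-10 - 2 y}$)
$D{\left(z,Y \right)} = z - \frac{2}{5 + Y}$ ($D{\left(z,Y \right)} = - \frac{2}{5 + Y} + z = z - \frac{2}{5 + Y}$)
$Q = 102$
$q = 355$ ($q = 153 + 202 = 355$)
$q + D{\left(-14,14 \right)} Q = 355 + \frac{-2 - 14 \left(5 + 14\right)}{5 + 14} \cdot 102 = 355 + \frac{-2 - 266}{19} \cdot 102 = 355 + \frac{1}{19} \left(-268\right) 102 = 355 - \frac{27336}{19} = - \frac{20591}{19}$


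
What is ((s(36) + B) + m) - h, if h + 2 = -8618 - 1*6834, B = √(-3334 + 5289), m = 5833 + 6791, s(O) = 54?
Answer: 28132 + √1955 ≈ 28176.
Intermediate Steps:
m = 12624
B = √1955 ≈ 44.215
h = -15454 (h = -2 + (-8618 - 1*6834) = -2 + (-8618 - 6834) = -2 - 15452 = -15454)
((s(36) + B) + m) - h = ((54 + √1955) + 12624) - 1*(-15454) = (12678 + √1955) + 15454 = 28132 + √1955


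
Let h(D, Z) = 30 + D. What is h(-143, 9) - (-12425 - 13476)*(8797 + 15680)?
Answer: 633978664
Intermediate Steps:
h(-143, 9) - (-12425 - 13476)*(8797 + 15680) = (30 - 143) - (-12425 - 13476)*(8797 + 15680) = -113 - (-25901)*24477 = -113 - 1*(-633978777) = -113 + 633978777 = 633978664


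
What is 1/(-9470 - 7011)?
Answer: -1/16481 ≈ -6.0676e-5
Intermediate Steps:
1/(-9470 - 7011) = 1/(-16481) = -1/16481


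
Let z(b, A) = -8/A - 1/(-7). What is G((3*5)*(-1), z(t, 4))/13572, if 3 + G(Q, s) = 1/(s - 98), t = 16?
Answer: -526/2371707 ≈ -0.00022178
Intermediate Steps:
z(b, A) = ⅐ - 8/A (z(b, A) = -8/A - 1*(-⅐) = -8/A + ⅐ = ⅐ - 8/A)
G(Q, s) = -3 + 1/(-98 + s) (G(Q, s) = -3 + 1/(s - 98) = -3 + 1/(-98 + s))
G((3*5)*(-1), z(t, 4))/13572 = ((295 - 3*(-56 + 4)/(7*4))/(-98 + (⅐)*(-56 + 4)/4))/13572 = ((295 - 3*(-52)/(7*4))/(-98 + (⅐)*(¼)*(-52)))*(1/13572) = ((295 - 3*(-13/7))/(-98 - 13/7))*(1/13572) = ((295 + 39/7)/(-699/7))*(1/13572) = -7/699*2104/7*(1/13572) = -2104/699*1/13572 = -526/2371707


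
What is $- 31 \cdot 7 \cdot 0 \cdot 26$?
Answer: $0$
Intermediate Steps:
$- 31 \cdot 7 \cdot 0 \cdot 26 = \left(-31\right) 0 \cdot 26 = 0 \cdot 26 = 0$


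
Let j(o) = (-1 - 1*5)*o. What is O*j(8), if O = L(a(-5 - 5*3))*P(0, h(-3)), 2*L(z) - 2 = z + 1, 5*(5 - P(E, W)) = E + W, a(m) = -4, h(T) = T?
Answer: 672/5 ≈ 134.40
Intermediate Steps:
P(E, W) = 5 - E/5 - W/5 (P(E, W) = 5 - (E + W)/5 = 5 + (-E/5 - W/5) = 5 - E/5 - W/5)
j(o) = -6*o (j(o) = (-1 - 5)*o = -6*o)
L(z) = 3/2 + z/2 (L(z) = 1 + (z + 1)/2 = 1 + (1 + z)/2 = 1 + (½ + z/2) = 3/2 + z/2)
O = -14/5 (O = (3/2 + (½)*(-4))*(5 - ⅕*0 - ⅕*(-3)) = (3/2 - 2)*(5 + 0 + ⅗) = -½*28/5 = -14/5 ≈ -2.8000)
O*j(8) = -(-84)*8/5 = -14/5*(-48) = 672/5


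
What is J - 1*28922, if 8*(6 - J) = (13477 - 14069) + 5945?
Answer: -236681/8 ≈ -29585.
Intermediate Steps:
J = -5305/8 (J = 6 - ((13477 - 14069) + 5945)/8 = 6 - (-592 + 5945)/8 = 6 - ⅛*5353 = 6 - 5353/8 = -5305/8 ≈ -663.13)
J - 1*28922 = -5305/8 - 1*28922 = -5305/8 - 28922 = -236681/8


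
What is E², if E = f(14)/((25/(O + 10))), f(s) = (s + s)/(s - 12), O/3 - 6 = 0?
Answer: 153664/625 ≈ 245.86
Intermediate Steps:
O = 18 (O = 18 + 3*0 = 18 + 0 = 18)
f(s) = 2*s/(-12 + s) (f(s) = (2*s)/(-12 + s) = 2*s/(-12 + s))
E = 392/25 (E = (2*14/(-12 + 14))/((25/(18 + 10))) = (2*14/2)/((25/28)) = (2*14*(½))/(((1/28)*25)) = 14/(25/28) = 14*(28/25) = 392/25 ≈ 15.680)
E² = (392/25)² = 153664/625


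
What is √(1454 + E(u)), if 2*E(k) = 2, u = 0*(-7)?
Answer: √1455 ≈ 38.144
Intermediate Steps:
u = 0
E(k) = 1 (E(k) = (½)*2 = 1)
√(1454 + E(u)) = √(1454 + 1) = √1455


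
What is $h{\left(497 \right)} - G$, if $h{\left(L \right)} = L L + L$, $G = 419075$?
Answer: $-171569$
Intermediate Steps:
$h{\left(L \right)} = L + L^{2}$ ($h{\left(L \right)} = L^{2} + L = L + L^{2}$)
$h{\left(497 \right)} - G = 497 \left(1 + 497\right) - 419075 = 497 \cdot 498 - 419075 = 247506 - 419075 = -171569$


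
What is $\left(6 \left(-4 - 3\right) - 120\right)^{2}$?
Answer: $26244$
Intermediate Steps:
$\left(6 \left(-4 - 3\right) - 120\right)^{2} = \left(6 \left(-7\right) - 120\right)^{2} = \left(-42 - 120\right)^{2} = \left(-162\right)^{2} = 26244$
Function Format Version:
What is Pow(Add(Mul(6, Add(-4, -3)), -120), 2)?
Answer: 26244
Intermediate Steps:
Pow(Add(Mul(6, Add(-4, -3)), -120), 2) = Pow(Add(Mul(6, -7), -120), 2) = Pow(Add(-42, -120), 2) = Pow(-162, 2) = 26244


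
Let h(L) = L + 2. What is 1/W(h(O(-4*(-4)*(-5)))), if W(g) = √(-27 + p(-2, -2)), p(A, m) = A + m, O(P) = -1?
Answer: -I*√31/31 ≈ -0.17961*I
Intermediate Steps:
h(L) = 2 + L
W(g) = I*√31 (W(g) = √(-27 + (-2 - 2)) = √(-27 - 4) = √(-31) = I*√31)
1/W(h(O(-4*(-4)*(-5)))) = 1/(I*√31) = -I*√31/31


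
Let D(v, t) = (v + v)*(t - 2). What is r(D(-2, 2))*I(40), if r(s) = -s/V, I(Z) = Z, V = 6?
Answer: 0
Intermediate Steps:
D(v, t) = 2*v*(-2 + t) (D(v, t) = (2*v)*(-2 + t) = 2*v*(-2 + t))
r(s) = -s/6
r(D(-2, 2))*I(40) = -(-2)*(-2 + 2)/3*40 = -(-2)*0/3*40 = -⅙*0*40 = 0*40 = 0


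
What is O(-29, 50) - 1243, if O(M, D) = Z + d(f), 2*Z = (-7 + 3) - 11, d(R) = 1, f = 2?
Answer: -2499/2 ≈ -1249.5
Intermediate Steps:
Z = -15/2 (Z = ((-7 + 3) - 11)/2 = (-4 - 11)/2 = (1/2)*(-15) = -15/2 ≈ -7.5000)
O(M, D) = -13/2 (O(M, D) = -15/2 + 1 = -13/2)
O(-29, 50) - 1243 = -13/2 - 1243 = -2499/2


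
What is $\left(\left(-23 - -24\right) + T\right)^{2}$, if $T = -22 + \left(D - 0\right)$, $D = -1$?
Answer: $484$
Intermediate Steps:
$T = -23$ ($T = -22 - 1 = -23$)
$\left(\left(-23 - -24\right) + T\right)^{2} = \left(\left(-23 - -24\right) - 23\right)^{2} = \left(\left(-23 + 24\right) - 23\right)^{2} = \left(1 - 23\right)^{2} = \left(-22\right)^{2} = 484$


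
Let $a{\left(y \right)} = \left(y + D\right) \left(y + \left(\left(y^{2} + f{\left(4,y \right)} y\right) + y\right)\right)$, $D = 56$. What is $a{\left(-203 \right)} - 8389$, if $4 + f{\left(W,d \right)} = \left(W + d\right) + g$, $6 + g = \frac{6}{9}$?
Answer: $-12223305$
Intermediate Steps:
$g = - \frac{16}{3}$ ($g = -6 + \frac{6}{9} = -6 + 6 \cdot \frac{1}{9} = -6 + \frac{2}{3} = - \frac{16}{3} \approx -5.3333$)
$f{\left(W,d \right)} = - \frac{28}{3} + W + d$ ($f{\left(W,d \right)} = -4 - \left(\frac{16}{3} - W - d\right) = -4 + \left(- \frac{16}{3} + W + d\right) = - \frac{28}{3} + W + d$)
$a{\left(y \right)} = \left(56 + y\right) \left(y^{2} + 2 y + y \left(- \frac{16}{3} + y\right)\right)$ ($a{\left(y \right)} = \left(y + 56\right) \left(y + \left(\left(y^{2} + \left(- \frac{28}{3} + 4 + y\right) y\right) + y\right)\right) = \left(56 + y\right) \left(y + \left(\left(y^{2} + \left(- \frac{16}{3} + y\right) y\right) + y\right)\right) = \left(56 + y\right) \left(y + \left(\left(y^{2} + y \left(- \frac{16}{3} + y\right)\right) + y\right)\right) = \left(56 + y\right) \left(y + \left(y + y^{2} + y \left(- \frac{16}{3} + y\right)\right)\right) = \left(56 + y\right) \left(y^{2} + 2 y + y \left(- \frac{16}{3} + y\right)\right)$)
$a{\left(-203 \right)} - 8389 = \frac{2}{3} \left(-203\right) \left(-280 + 3 \left(-203\right)^{2} + 163 \left(-203\right)\right) - 8389 = \frac{2}{3} \left(-203\right) \left(-280 + 3 \cdot 41209 - 33089\right) - 8389 = \frac{2}{3} \left(-203\right) \left(-280 + 123627 - 33089\right) - 8389 = \frac{2}{3} \left(-203\right) 90258 - 8389 = -12214916 - 8389 = -12223305$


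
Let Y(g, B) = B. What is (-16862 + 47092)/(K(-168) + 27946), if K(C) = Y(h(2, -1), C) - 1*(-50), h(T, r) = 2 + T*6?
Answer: 15115/13914 ≈ 1.0863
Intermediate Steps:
h(T, r) = 2 + 6*T
K(C) = 50 + C (K(C) = C - 1*(-50) = C + 50 = 50 + C)
(-16862 + 47092)/(K(-168) + 27946) = (-16862 + 47092)/((50 - 168) + 27946) = 30230/(-118 + 27946) = 30230/27828 = 30230*(1/27828) = 15115/13914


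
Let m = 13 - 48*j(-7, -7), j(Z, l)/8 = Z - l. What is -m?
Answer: -13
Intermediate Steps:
j(Z, l) = -8*l + 8*Z (j(Z, l) = 8*(Z - l) = -8*l + 8*Z)
m = 13 (m = 13 - 48*(-8*(-7) + 8*(-7)) = 13 - 48*(56 - 56) = 13 - 48*0 = 13 + 0 = 13)
-m = -1*13 = -13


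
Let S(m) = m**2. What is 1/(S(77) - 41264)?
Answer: -1/35335 ≈ -2.8301e-5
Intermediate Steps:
1/(S(77) - 41264) = 1/(77**2 - 41264) = 1/(5929 - 41264) = 1/(-35335) = -1/35335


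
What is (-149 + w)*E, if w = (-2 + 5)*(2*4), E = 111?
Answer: -13875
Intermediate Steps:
w = 24 (w = 3*8 = 24)
(-149 + w)*E = (-149 + 24)*111 = -125*111 = -13875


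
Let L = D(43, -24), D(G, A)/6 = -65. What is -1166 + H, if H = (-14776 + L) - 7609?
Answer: -23941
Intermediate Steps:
D(G, A) = -390 (D(G, A) = 6*(-65) = -390)
L = -390
H = -22775 (H = (-14776 - 390) - 7609 = -15166 - 7609 = -22775)
-1166 + H = -1166 - 22775 = -23941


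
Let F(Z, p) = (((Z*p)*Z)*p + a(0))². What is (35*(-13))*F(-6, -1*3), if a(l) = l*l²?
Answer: -47764080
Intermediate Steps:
a(l) = l³
F(Z, p) = Z⁴*p⁴ (F(Z, p) = (((Z*p)*Z)*p + 0³)² = ((p*Z²)*p + 0)² = (Z²*p² + 0)² = (Z²*p²)² = Z⁴*p⁴)
(35*(-13))*F(-6, -1*3) = (35*(-13))*((-6)⁴*(-1*3)⁴) = -589680*(-3)⁴ = -589680*81 = -455*104976 = -47764080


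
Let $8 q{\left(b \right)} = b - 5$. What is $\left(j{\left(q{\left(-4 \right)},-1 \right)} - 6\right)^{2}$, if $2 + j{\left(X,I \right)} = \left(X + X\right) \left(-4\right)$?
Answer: $1$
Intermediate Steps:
$q{\left(b \right)} = - \frac{5}{8} + \frac{b}{8}$ ($q{\left(b \right)} = \frac{b - 5}{8} = \frac{-5 + b}{8} = - \frac{5}{8} + \frac{b}{8}$)
$j{\left(X,I \right)} = -2 - 8 X$ ($j{\left(X,I \right)} = -2 + \left(X + X\right) \left(-4\right) = -2 + 2 X \left(-4\right) = -2 - 8 X$)
$\left(j{\left(q{\left(-4 \right)},-1 \right)} - 6\right)^{2} = \left(\left(-2 - 8 \left(- \frac{5}{8} + \frac{1}{8} \left(-4\right)\right)\right) - 6\right)^{2} = \left(\left(-2 - 8 \left(- \frac{5}{8} - \frac{1}{2}\right)\right) - 6\right)^{2} = \left(\left(-2 - -9\right) - 6\right)^{2} = \left(\left(-2 + 9\right) - 6\right)^{2} = \left(7 - 6\right)^{2} = 1^{2} = 1$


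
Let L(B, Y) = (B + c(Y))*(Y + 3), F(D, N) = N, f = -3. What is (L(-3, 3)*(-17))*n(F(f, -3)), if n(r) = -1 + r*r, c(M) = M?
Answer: 0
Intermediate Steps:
L(B, Y) = (3 + Y)*(B + Y) (L(B, Y) = (B + Y)*(Y + 3) = (B + Y)*(3 + Y) = (3 + Y)*(B + Y))
n(r) = -1 + r**2
(L(-3, 3)*(-17))*n(F(f, -3)) = ((3**2 + 3*(-3) + 3*3 - 3*3)*(-17))*(-1 + (-3)**2) = ((9 - 9 + 9 - 9)*(-17))*(-1 + 9) = (0*(-17))*8 = 0*8 = 0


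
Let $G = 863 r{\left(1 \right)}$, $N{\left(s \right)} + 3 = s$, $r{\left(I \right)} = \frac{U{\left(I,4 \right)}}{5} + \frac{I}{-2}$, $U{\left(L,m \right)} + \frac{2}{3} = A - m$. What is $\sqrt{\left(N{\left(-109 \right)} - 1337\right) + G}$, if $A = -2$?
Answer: $\frac{i \sqrt{109122}}{6} \approx 55.056 i$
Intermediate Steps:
$U{\left(L,m \right)} = - \frac{8}{3} - m$ ($U{\left(L,m \right)} = - \frac{2}{3} - \left(2 + m\right) = - \frac{8}{3} - m$)
$r{\left(I \right)} = - \frac{4}{3} - \frac{I}{2}$ ($r{\left(I \right)} = \frac{- \frac{8}{3} - 4}{5} + \frac{I}{-2} = \left(- \frac{8}{3} - 4\right) \frac{1}{5} + I \left(- \frac{1}{2}\right) = \left(- \frac{20}{3}\right) \frac{1}{5} - \frac{I}{2} = - \frac{4}{3} - \frac{I}{2}$)
$N{\left(s \right)} = -3 + s$
$G = - \frac{9493}{6}$ ($G = 863 \left(- \frac{4}{3} - \frac{1}{2}\right) = 863 \left(- \frac{11}{6}\right) = - \frac{9493}{6} \approx -1582.2$)
$\sqrt{\left(N{\left(-109 \right)} - 1337\right) + G} = \sqrt{\left(\left(-3 - 109\right) - 1337\right) - \frac{9493}{6}} = \sqrt{\left(-112 - 1337\right) - \frac{9493}{6}} = \sqrt{-1449 - \frac{9493}{6}} = \sqrt{- \frac{18187}{6}} = \frac{i \sqrt{109122}}{6}$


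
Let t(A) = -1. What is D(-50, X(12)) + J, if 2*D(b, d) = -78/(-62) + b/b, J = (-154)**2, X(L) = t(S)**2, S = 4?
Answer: 735231/31 ≈ 23717.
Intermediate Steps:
X(L) = 1 (X(L) = (-1)**2 = 1)
J = 23716
D(b, d) = 35/31 (D(b, d) = (-78/(-62) + b/b)/2 = (-78*(-1/62) + 1)/2 = (39/31 + 1)/2 = (1/2)*(70/31) = 35/31)
D(-50, X(12)) + J = 35/31 + 23716 = 735231/31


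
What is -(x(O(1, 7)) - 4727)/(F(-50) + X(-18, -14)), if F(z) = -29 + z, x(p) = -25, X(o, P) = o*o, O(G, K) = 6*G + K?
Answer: 4752/245 ≈ 19.396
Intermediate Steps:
O(G, K) = K + 6*G
X(o, P) = o²
-(x(O(1, 7)) - 4727)/(F(-50) + X(-18, -14)) = -(-25 - 4727)/((-29 - 50) + (-18)²) = -(-4752)/(-79 + 324) = -(-4752)/245 = -1*(-4752/245) = 4752/245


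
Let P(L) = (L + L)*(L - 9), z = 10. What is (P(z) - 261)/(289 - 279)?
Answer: -241/10 ≈ -24.100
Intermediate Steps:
P(L) = 2*L*(-9 + L) (P(L) = (2*L)*(-9 + L) = 2*L*(-9 + L))
(P(z) - 261)/(289 - 279) = (2*10*(-9 + 10) - 261)/(289 - 279) = (2*10*1 - 261)/10 = (20 - 261)*(1/10) = -241*1/10 = -241/10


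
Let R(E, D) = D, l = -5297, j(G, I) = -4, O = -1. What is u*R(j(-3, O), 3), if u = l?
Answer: -15891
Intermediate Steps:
u = -5297
u*R(j(-3, O), 3) = -5297*3 = -15891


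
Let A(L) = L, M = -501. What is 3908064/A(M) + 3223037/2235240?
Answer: -2911282077941/373285080 ≈ -7799.1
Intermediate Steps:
3908064/A(M) + 3223037/2235240 = 3908064/(-501) + 3223037/2235240 = 3908064*(-1/501) + 3223037*(1/2235240) = -1302688/167 + 3223037/2235240 = -2911282077941/373285080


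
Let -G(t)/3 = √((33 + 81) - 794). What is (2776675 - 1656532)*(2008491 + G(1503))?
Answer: 2249797134213 - 6720858*I*√170 ≈ 2.2498e+12 - 8.7629e+7*I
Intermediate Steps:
G(t) = -6*I*√170 (G(t) = -3*√((33 + 81) - 794) = -3*√(114 - 794) = -6*I*√170)
(2776675 - 1656532)*(2008491 + G(1503)) = (2776675 - 1656532)*(2008491 - 6*I*√170) = 1120143*(2008491 - 6*I*√170) = 2249797134213 - 6720858*I*√170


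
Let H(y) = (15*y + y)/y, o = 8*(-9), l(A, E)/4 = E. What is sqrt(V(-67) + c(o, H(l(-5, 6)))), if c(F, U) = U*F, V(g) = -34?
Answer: I*sqrt(1186) ≈ 34.438*I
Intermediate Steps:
l(A, E) = 4*E
o = -72
H(y) = 16 (H(y) = (16*y)/y = 16)
c(F, U) = F*U
sqrt(V(-67) + c(o, H(l(-5, 6)))) = sqrt(-34 - 72*16) = sqrt(-34 - 1152) = sqrt(-1186) = I*sqrt(1186)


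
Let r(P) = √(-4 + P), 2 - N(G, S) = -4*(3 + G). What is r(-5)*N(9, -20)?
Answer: 150*I ≈ 150.0*I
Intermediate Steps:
N(G, S) = 14 + 4*G (N(G, S) = 2 - (-4)*(3 + G) = 2 - (-12 - 4*G) = 2 + (12 + 4*G) = 14 + 4*G)
r(-5)*N(9, -20) = √(-4 - 5)*(14 + 4*9) = √(-9)*(14 + 36) = (3*I)*50 = 150*I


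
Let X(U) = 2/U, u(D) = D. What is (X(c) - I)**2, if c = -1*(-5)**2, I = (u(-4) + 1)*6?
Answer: 200704/625 ≈ 321.13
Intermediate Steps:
I = -18 (I = (-4 + 1)*6 = -3*6 = -18)
c = -25 (c = -1*25 = -25)
(X(c) - I)**2 = (2/(-25) - 1*(-18))**2 = (2*(-1/25) + 18)**2 = (-2/25 + 18)**2 = (448/25)**2 = 200704/625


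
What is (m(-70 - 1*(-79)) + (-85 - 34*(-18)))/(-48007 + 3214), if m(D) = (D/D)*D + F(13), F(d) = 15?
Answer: -551/44793 ≈ -0.012301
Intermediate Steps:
m(D) = 15 + D (m(D) = (D/D)*D + 15 = 1*D + 15 = D + 15 = 15 + D)
(m(-70 - 1*(-79)) + (-85 - 34*(-18)))/(-48007 + 3214) = ((15 + (-70 - 1*(-79))) + (-85 - 34*(-18)))/(-48007 + 3214) = ((15 + (-70 + 79)) + (-85 + 612))/(-44793) = ((15 + 9) + 527)*(-1/44793) = (24 + 527)*(-1/44793) = 551*(-1/44793) = -551/44793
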